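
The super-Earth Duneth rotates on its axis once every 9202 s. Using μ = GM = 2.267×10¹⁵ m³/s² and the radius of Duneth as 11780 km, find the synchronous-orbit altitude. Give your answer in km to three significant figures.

A synchronous orbit has period T, so by Kepler's third law a = (μT²/4π²)^(1/3).
μT²/4π² = 2.267×10¹⁵ × (9.202×10³)² / 39.48 = 4.862×10²¹ m³.
a = 1.694×10⁷ m = 16942 km.
Altitude h = a − R = 16942 − 11780 = 5161.5 km.

h_sync ≈ 5160 km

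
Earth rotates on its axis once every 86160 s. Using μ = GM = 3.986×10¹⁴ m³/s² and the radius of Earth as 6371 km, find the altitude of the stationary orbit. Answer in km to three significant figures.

h_sync ≈ 35800 km

A synchronous orbit has period T, so by Kepler's third law a = (μT²/4π²)^(1/3).
μT²/4π² = 3.986×10¹⁴ × (8.616×10⁴)² / 39.48 = 7.495×10²² m³.
a = 4.216×10⁷ m = 42163 km.
Altitude h = a − R = 42163 − 6371 = 35792 km.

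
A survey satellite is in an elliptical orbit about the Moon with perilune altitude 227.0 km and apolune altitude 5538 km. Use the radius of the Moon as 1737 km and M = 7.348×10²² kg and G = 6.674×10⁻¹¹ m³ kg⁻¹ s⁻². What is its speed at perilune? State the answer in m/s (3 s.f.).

v ≈ 1980 m/s

μ = GM = 6.674×10⁻¹¹ × 7.348×10²² = 4.904×10¹² m³/s².
r_p = 1737 + 227.0 = 1964.0 km = 1.9640×10⁶ m.
r_a = 1737 + 5538 = 7275.0 km = 7.2750×10⁶ m.
Semi-major axis a = (r_p + r_a)/2 = 4619.5 km = 4.620×10⁶ m.
Vis-viva: v² = μ(2/r − 1/a) = 4.904×10¹² × (1.018×10⁻⁶ − 2.165×10⁻⁷) = 3.932×10⁶ m²/s².
v = 1983 m/s.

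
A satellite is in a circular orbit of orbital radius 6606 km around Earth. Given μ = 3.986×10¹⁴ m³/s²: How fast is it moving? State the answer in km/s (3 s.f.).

v ≈ 7.77 km/s

r = 6606 km = 6.606×10⁶ m.
For a circular orbit v = √(μ/r) = √(3.986×10¹⁴ / 6.606×10⁶) = √(6.034×10⁷) = 7768 m/s.
That is 7.768 km/s.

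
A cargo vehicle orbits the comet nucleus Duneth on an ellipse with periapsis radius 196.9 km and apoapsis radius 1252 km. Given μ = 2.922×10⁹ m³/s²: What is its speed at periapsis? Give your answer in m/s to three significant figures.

v ≈ 160 m/s

Semi-major axis a = (r_p + r_a)/2 = 724.45 km = 7.244×10⁵ m.
Vis-viva: v² = μ(2/r − 1/a) = 2.922×10⁹ × (1.016×10⁻⁵ − 1.380×10⁻⁶) = 2.565×10⁴ m²/s².
v = 160.1 m/s.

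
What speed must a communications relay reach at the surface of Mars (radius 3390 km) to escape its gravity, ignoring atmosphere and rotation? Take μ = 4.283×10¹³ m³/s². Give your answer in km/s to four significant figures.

r = R = 3.390×10⁶ m.
Escape speed v_esc = √(2μ/r) = √(2 × 4.283×10¹³ / 3.390×10⁶) = √(2.527×10⁷) = 5027 m/s.
= 5.027 km/s.

v_esc ≈ 5.027 km/s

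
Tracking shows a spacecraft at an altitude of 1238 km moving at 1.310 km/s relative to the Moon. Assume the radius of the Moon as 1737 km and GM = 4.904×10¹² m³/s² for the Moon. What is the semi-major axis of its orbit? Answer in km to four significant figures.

r = 1737 + 1238 = 2975.0 km = 2.975×10⁶ m.
Specific orbital energy ε = v²/2 − μ/r = (1310)²/2 − 4.904×10¹²/2.975×10⁶ = -7.904×10⁵ J/kg.
Since ε = −μ/(2a), a = −μ/(2ε) = 3.102×10⁶ m = 3102.4 km.

a ≈ 3102 km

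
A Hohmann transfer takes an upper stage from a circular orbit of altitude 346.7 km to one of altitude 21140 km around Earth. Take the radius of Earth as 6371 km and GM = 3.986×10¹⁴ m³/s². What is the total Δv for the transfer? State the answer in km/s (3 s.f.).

Δv_total ≈ 3.49 km/s

r₁ = 6371 + 346.7 = 6717.7 km = 6.7177×10⁶ m.
r₂ = 6371 + 21140 = 27511 km = 2.7511×10⁷ m.
Transfer ellipse a_t = (r₁ + r₂)/2 = 1.711×10⁷ m.
At r₁: circular v_c1 = √(μ/r₁) = 7703 m/s; transfer-perigee v_p = √[μ(2/r₁ − 1/a_t)] = 9766 m/s.
Δv₁ = v_p − v_c1 = 2063 m/s.
At r₂: circular v_c2 = √(μ/r₂) = 3806 m/s; transfer-apogee v_a = √[μ(2/r₂ − 1/a_t)] = 2385 m/s.
Δv₂ = v_c2 − v_a = 1422 m/s.
Total Δv = Δv₁ + Δv₂ = 3485 m/s = 3.485 km/s.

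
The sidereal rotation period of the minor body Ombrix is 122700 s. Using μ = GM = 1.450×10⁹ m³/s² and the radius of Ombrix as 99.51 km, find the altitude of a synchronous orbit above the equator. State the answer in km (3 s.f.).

h_sync ≈ 721 km

A synchronous orbit has period T, so by Kepler's third law a = (μT²/4π²)^(1/3).
μT²/4π² = 1.450×10⁹ × (1.227×10⁵)² / 39.48 = 5.530×10¹⁷ m³.
a = 8.208×10⁵ m = 820.79 km.
Altitude h = a − R = 820.79 − 99.51 = 721.28 km.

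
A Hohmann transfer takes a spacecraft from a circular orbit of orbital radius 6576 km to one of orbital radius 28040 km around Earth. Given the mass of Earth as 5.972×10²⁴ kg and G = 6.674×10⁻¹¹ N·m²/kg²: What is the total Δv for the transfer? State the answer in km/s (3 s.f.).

Δv_total ≈ 3.57 km/s

μ = GM = 6.674×10⁻¹¹ × 5.972×10²⁴ = 3.986×10¹⁴ m³/s².
r₁ = 6576 km = 6.576×10⁶ m.
r₂ = 28040 km = 2.804×10⁷ m.
Transfer ellipse a_t = (r₁ + r₂)/2 = 1.731×10⁷ m.
At r₁: circular v_c1 = √(μ/r₁) = 7785 m/s; transfer-perigee v_p = √[μ(2/r₁ − 1/a_t)] = 9909 m/s.
Δv₁ = v_p − v_c1 = 2124 m/s.
At r₂: circular v_c2 = √(μ/r₂) = 3770 m/s; transfer-apogee v_a = √[μ(2/r₂ − 1/a_t)] = 2324 m/s.
Δv₂ = v_c2 − v_a = 1446 m/s.
Total Δv = Δv₁ + Δv₂ = 3570 m/s = 3.570 km/s.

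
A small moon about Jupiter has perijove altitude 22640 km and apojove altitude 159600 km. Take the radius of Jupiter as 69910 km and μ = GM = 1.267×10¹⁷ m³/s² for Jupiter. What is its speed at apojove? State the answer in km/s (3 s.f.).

r_p = 69910 + 22640 = 92550 km = 9.2550×10⁷ m.
r_a = 69910 + 159600 = 229510 km = 2.2951×10⁸ m.
Semi-major axis a = (r_p + r_a)/2 = 1.6103×10⁵ km = 1.610×10⁸ m.
Vis-viva: v² = μ(2/r − 1/a) = 1.267×10¹⁷ × (8.714×10⁻⁹ − 6.210×10⁻⁹) = 3.173×10⁸ m²/s².
v = 17810 m/s = 17.81 km/s.

v ≈ 17.8 km/s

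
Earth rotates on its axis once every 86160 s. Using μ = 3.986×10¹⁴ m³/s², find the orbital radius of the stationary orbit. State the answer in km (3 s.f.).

A synchronous orbit has period T, so by Kepler's third law a = (μT²/4π²)^(1/3).
μT²/4π² = 3.986×10¹⁴ × (8.616×10⁴)² / 39.48 = 7.495×10²² m³.
a = 4.216×10⁷ m = 42163 km.

r_sync ≈ 42200 km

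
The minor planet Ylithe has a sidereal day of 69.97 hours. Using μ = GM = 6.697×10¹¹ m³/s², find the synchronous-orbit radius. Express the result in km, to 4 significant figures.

T = 69.97 hours = 2.519×10⁵ s.
A synchronous orbit has period T, so by Kepler's third law a = (μT²/4π²)^(1/3).
μT²/4π² = 6.697×10¹¹ × (2.519×10⁵)² / 39.48 = 1.076×10²¹ m³.
a = 1.025×10⁷ m = 10248 km.

r_sync ≈ 10250 km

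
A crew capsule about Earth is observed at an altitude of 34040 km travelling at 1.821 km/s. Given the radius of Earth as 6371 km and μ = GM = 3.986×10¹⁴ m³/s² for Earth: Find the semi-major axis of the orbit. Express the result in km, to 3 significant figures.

a ≈ 24300 km

r = 6371 + 34040 = 40411 km = 4.041×10⁷ m.
Vis-viva rearranged: 1/a = 2/r − v²/μ = 4.949×10⁻⁸ − 8.319×10⁻⁹ = 4.117×10⁻⁸ m⁻¹.
a = 2.429×10⁷ m = 24288 km.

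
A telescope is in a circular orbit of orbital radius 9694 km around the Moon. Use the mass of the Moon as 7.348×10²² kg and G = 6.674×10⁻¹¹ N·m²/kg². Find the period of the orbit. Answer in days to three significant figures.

T ≈ 0.991 days

μ = GM = 6.674×10⁻¹¹ × 7.348×10²² = 4.904×10¹² m³/s².
r = 9694 km = 9.694×10⁶ m.
Kepler's third law: T = 2π√(r³/μ) = 2π√((9.694×10⁶)³ / 4.904×10¹²).
r³/μ = 1.858×10⁸ s², so T = 2π × 1.363×10⁴ = 8.564×10⁴ s.
Converting: 8.564×10⁴ s ÷ 86400 = 0.9912 days.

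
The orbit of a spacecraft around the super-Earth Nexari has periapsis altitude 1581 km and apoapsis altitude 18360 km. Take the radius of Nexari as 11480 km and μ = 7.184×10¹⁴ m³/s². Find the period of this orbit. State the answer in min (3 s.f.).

T ≈ 388 min

r_p = 11480 + 1581 = 13061 km = 1.3061×10⁷ m.
r_a = 11480 + 18360 = 29840 km = 2.9840×10⁷ m.
Semi-major axis a = (r_p + r_a)/2 = (13061 + 29840)/2 = 21450 km = 2.145×10⁷ m.
By Kepler's third law T = 2π√(a³/μ) = 2π × 3.707×10³ = 2.329×10⁴ s.
= 388.2 min.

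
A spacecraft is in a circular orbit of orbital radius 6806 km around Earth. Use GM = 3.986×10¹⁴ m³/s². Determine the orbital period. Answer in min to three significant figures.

r = 6806 km = 6.806×10⁶ m.
Kepler's third law: T = 2π√(r³/μ) = 2π√((6.806×10⁶)³ / 3.986×10¹⁴).
r³/μ = 7.909×10⁵ s², so T = 2π × 8.893×10² = 5.588×10³ s.
Converting: 5.588×10³ s ÷ 60.00 = 93.13 min.

T ≈ 93.1 min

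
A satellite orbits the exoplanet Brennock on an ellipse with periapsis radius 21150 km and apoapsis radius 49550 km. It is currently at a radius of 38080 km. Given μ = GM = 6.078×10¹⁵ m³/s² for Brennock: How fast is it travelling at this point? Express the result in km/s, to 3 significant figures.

v ≈ 12.1 km/s

Semi-major axis a = (r_p + r_a)/2 = 35350 km = 3.535×10⁷ m.
Vis-viva: v² = μ(2/r − 1/a) = 6.078×10¹⁵ × (5.252×10⁻⁸ − 2.829×10⁻⁸) = 1.473×10⁸ m²/s².
v = 12140 m/s = 12.14 km/s.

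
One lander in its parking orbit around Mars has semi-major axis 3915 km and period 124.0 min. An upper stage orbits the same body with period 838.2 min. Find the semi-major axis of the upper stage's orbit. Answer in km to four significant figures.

a₂ ≈ 14000 km

Kepler's third law: a³ ∝ T², so a₂ = a₁ (T₂/T₁)^(2/3).
T₂/T₁ = 6.760, (T₂/T₁)^(2/3) = 3.575.
a₂ = 3915 × 3.575 = 14000 km.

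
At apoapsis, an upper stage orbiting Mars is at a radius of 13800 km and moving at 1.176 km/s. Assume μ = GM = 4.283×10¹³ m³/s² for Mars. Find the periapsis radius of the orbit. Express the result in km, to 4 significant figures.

periapsis radius ≈ 3956 km

r_a = 1.380×10⁷ m.
Specific energy ε = v²/2 − μ/r = -2.412×10⁶ J/kg, so a = −μ/(2ε) = 8.878×10⁶ m.
The apsides satisfy r_p + r_a = 2a, so the periapsis radius is 2a − r_a = 3.956×10⁶ m = 3956.1 km.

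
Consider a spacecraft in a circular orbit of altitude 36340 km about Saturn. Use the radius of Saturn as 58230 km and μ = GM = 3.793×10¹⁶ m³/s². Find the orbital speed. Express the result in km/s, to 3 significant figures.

v ≈ 20.0 km/s

r = 58230 + 36340 = 94570 km = 9.4570×10⁷ m.
For a circular orbit v = √(μ/r) = √(3.793×10¹⁶ / 9.457×10⁷) = √(4.011×10⁸) = 20030 m/s.
That is 20.03 km/s.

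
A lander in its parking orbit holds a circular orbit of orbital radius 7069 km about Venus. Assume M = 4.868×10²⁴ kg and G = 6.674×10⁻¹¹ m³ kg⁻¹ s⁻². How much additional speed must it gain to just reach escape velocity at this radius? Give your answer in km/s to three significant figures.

μ = GM = 6.674×10⁻¹¹ × 4.868×10²⁴ = 3.249×10¹⁴ m³/s².
r = 7069 km = 7.069×10⁶ m.
Circular speed v_c = √(μ/r) = 6779 m/s.
Escape speed v_esc = √(2μ/r) = √2 × v_c = 9587 m/s.
Δv = v_esc − v_c = 2808 m/s = 2.808 km/s.

Δv ≈ 2.81 km/s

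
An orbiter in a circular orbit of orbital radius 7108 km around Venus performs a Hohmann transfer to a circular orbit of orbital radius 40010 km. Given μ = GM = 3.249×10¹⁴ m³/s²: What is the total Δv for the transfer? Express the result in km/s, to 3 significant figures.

Δv_total ≈ 3.33 km/s

r₁ = 7108 km = 7.108×10⁶ m.
r₂ = 40010 km = 4.001×10⁷ m.
Transfer ellipse a_t = (r₁ + r₂)/2 = 2.356×10⁷ m.
At r₁: circular v_c1 = √(μ/r₁) = 6761 m/s; transfer-periapsis v_p = √[μ(2/r₁ − 1/a_t)] = 8811 m/s.
Δv₁ = v_p − v_c1 = 2050 m/s.
At r₂: circular v_c2 = √(μ/r₂) = 2850 m/s; transfer-apoapsis v_a = √[μ(2/r₂ − 1/a_t)] = 1565 m/s.
Δv₂ = v_c2 − v_a = 1284 m/s.
Total Δv = Δv₁ + Δv₂ = 3334 m/s = 3.334 km/s.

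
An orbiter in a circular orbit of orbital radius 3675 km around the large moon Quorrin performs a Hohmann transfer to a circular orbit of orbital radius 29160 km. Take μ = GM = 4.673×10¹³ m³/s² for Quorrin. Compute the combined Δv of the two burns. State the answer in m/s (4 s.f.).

Δv_total ≈ 1853 m/s

r₁ = 3675 km = 3.675×10⁶ m.
r₂ = 29160 km = 2.916×10⁷ m.
Transfer ellipse a_t = (r₁ + r₂)/2 = 1.642×10⁷ m.
At r₁: circular v_c1 = √(μ/r₁) = 3566 m/s; transfer-periapsis v_p = √[μ(2/r₁ − 1/a_t)] = 4752 m/s.
Δv₁ = v_p − v_c1 = 1186 m/s.
At r₂: circular v_c2 = √(μ/r₂) = 1266 m/s; transfer-apoapsis v_a = √[μ(2/r₂ − 1/a_t)] = 598.9 m/s.
Δv₂ = v_c2 − v_a = 667.0 m/s.
Total Δv = Δv₁ + Δv₂ = 1853 m/s.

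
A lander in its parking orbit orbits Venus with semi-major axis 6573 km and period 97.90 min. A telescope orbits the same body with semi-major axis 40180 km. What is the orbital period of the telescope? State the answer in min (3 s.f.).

T₂ ≈ 1480 min

Kepler's third law: T² ∝ a³, so T₂ = T₁ (a₂/a₁)^(3/2).
a₂/a₁ = 6.113, (a₂/a₁)^(3/2) = 15.11.
T₂ = 97.90 × 15.11 = 1480 min.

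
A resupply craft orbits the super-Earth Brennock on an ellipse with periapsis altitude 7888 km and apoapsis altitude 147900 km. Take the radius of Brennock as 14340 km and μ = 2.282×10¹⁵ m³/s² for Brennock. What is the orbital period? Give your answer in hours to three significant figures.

T ≈ 32.4 hours

r_p = 14340 + 7888 = 22228 km = 2.2228×10⁷ m.
r_a = 14340 + 147900 = 162240 km = 1.6224×10⁸ m.
Semi-major axis a = (r_p + r_a)/2 = (22228 + 1.6224×10⁵)/2 = 92234 km = 9.223×10⁷ m.
By Kepler's third law T = 2π√(a³/μ) = 2π × 1.854×10⁴ = 1.165×10⁵ s.
= 32.36 hours.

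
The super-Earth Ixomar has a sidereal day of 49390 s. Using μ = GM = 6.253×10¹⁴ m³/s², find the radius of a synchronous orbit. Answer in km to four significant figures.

A synchronous orbit has period T, so by Kepler's third law a = (μT²/4π²)^(1/3).
μT²/4π² = 6.253×10¹⁴ × (4.939×10⁴)² / 39.48 = 3.864×10²² m³.
a = 3.381×10⁷ m = 33807 km.

r_sync ≈ 33810 km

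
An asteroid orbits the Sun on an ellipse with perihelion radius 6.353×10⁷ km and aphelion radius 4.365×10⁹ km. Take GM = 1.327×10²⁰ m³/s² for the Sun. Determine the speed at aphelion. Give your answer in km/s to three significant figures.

v ≈ 0.934 km/s

Semi-major axis a = (r_p + r_a)/2 = 2.2143×10⁹ km = 2.214×10¹² m.
Vis-viva: v² = μ(2/r − 1/a) = 1.327×10²⁰ × (4.582×10⁻¹³ − 4.516×10⁻¹³) = 8.722×10⁵ m²/s².
v = 933.9 m/s = 0.9339 km/s.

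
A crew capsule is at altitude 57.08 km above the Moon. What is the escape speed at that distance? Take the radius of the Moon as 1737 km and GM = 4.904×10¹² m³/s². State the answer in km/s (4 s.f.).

r = 1737 + 57.08 = 1794.1 km = 1.7941×10⁶ m.
Escape speed v_esc = √(2μ/r) = √(2 × 4.904×10¹² / 1.794×10⁶) = √(5.467×10⁶) = 2338 m/s.
= 2.338 km/s.

v_esc ≈ 2.338 km/s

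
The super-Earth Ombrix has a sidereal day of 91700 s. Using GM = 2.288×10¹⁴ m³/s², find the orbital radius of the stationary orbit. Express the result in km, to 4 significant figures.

r_sync ≈ 36530 km

A synchronous orbit has period T, so by Kepler's third law a = (μT²/4π²)^(1/3).
μT²/4π² = 2.288×10¹⁴ × (9.170×10⁴)² / 39.48 = 4.873×10²² m³.
a = 3.653×10⁷ m = 36527 km.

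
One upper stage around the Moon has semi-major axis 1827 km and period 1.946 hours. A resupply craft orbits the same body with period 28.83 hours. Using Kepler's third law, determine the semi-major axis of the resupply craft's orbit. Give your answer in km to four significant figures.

a₂ ≈ 11020 km

Kepler's third law: a³ ∝ T², so a₂ = a₁ (T₂/T₁)^(2/3).
T₂/T₁ = 14.82, (T₂/T₁)^(2/3) = 6.032.
a₂ = 1827 × 6.032 = 11020 km.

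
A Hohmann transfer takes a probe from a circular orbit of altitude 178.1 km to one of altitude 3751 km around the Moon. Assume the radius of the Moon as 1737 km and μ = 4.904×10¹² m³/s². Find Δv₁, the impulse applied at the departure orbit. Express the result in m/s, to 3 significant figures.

Δv ≈ 348 m/s

r₁ = 1737 + 178.1 = 1915.1 km = 1.9151×10⁶ m.
r₂ = 1737 + 3751 = 5488.0 km = 5.4880×10⁶ m.
Transfer ellipse a_t = (r₁ + r₂)/2 = 3.702×10⁶ m.
At r₁: circular v_c1 = √(μ/r₁) = 1600 m/s; transfer-perilune v_p = √[μ(2/r₁ − 1/a_t)] = 1948 m/s.
Δv₁ = v_p − v_c1 = 348.3 m/s.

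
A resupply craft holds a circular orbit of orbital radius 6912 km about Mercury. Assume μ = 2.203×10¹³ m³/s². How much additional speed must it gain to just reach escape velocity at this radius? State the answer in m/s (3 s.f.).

r = 6912 km = 6.912×10⁶ m.
Circular speed v_c = √(μ/r) = 1785 m/s.
Escape speed v_esc = √(2μ/r) = √2 × v_c = 2525 m/s.
Δv = v_esc − v_c = 739.5 m/s.

Δv ≈ 739 m/s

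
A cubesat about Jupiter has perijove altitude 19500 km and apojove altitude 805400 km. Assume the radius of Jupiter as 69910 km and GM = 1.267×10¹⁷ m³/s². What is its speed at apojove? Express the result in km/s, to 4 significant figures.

v ≈ 5.180 km/s

r_p = 69910 + 19500 = 89410 km = 8.9410×10⁷ m.
r_a = 69910 + 805400 = 875310 km = 8.7531×10⁸ m.
Semi-major axis a = (r_p + r_a)/2 = 4.8236×10⁵ km = 4.824×10⁸ m.
Vis-viva: v² = μ(2/r − 1/a) = 1.267×10¹⁷ × (2.285×10⁻⁹ − 2.073×10⁻⁹) = 2.683×10⁷ m²/s².
v = 5180 m/s = 5.180 km/s.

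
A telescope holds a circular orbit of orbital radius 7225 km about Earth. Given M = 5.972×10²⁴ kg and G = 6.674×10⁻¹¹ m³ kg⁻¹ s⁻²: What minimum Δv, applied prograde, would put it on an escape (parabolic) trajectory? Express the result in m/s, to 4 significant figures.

Δv ≈ 3077 m/s

μ = GM = 6.674×10⁻¹¹ × 5.972×10²⁴ = 3.986×10¹⁴ m³/s².
r = 7225 km = 7.225×10⁶ m.
Circular speed v_c = √(μ/r) = 7427 m/s.
Escape speed v_esc = √(2μ/r) = √2 × v_c = 10500 m/s.
Δv = v_esc − v_c = 3077 m/s.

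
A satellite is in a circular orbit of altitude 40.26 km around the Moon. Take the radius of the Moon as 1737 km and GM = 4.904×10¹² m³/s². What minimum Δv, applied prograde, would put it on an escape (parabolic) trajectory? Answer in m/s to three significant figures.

r = 1737 + 40.26 = 1777.3 km = 1.7773×10⁶ m.
Circular speed v_c = √(μ/r) = 1661 m/s.
Escape speed v_esc = √(2μ/r) = √2 × v_c = 2349 m/s.
Δv = v_esc − v_c = 688.1 m/s.

Δv ≈ 688 m/s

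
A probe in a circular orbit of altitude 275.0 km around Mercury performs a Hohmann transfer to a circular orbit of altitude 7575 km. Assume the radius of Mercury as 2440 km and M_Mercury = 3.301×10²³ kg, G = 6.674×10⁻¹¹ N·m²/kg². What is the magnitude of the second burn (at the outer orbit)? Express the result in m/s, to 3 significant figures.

Δv ≈ 514 m/s

μ = GM = 6.674×10⁻¹¹ × 3.301×10²³ = 2.203×10¹³ m³/s².
r₁ = 2440 + 275.0 = 2715.0 km = 2.7150×10⁶ m.
r₂ = 2440 + 7575 = 10015 km = 1.0015×10⁷ m.
Transfer ellipse a_t = (r₁ + r₂)/2 = 6.365×10⁶ m.
At r₁: circular v_c1 = √(μ/r₁) = 2849 m/s; transfer-periherm v_p = √[μ(2/r₁ − 1/a_t)] = 3573 m/s.
At r₂: circular v_c2 = √(μ/r₂) = 1483 m/s; transfer-apoherm v_a = √[μ(2/r₂ − 1/a_t)] = 968.7 m/s.
Δv₂ = v_c2 − v_a = 514.5 m/s.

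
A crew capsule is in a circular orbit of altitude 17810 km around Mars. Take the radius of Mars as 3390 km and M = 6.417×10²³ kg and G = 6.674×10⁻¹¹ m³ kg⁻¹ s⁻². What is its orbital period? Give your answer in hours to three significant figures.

T ≈ 26.0 hours

μ = GM = 6.674×10⁻¹¹ × 6.417×10²³ = 4.283×10¹³ m³/s².
r = 3390 + 17810 = 21200 km = 2.1200×10⁷ m.
Kepler's third law: T = 2π√(r³/μ) = 2π√((2.120×10⁷)³ / 4.283×10¹³).
r³/μ = 2.225×10⁸ s², so T = 2π × 1.492×10⁴ = 9.372×10⁴ s.
Converting: 9.372×10⁴ s ÷ 3600 = 26.03 hours.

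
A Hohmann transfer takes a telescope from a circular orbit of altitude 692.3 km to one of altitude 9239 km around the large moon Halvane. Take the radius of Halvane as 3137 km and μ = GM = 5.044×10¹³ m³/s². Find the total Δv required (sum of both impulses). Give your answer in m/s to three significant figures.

Δv_total ≈ 1490 m/s

r₁ = 3137 + 692.3 = 3829.3 km = 3.8293×10⁶ m.
r₂ = 3137 + 9239 = 12376 km = 1.2376×10⁷ m.
Transfer ellipse a_t = (r₁ + r₂)/2 = 8.103×10⁶ m.
At r₁: circular v_c1 = √(μ/r₁) = 3629 m/s; transfer-periapsis v_p = √[μ(2/r₁ − 1/a_t)] = 4485 m/s.
Δv₁ = v_p − v_c1 = 856.1 m/s.
At r₂: circular v_c2 = √(μ/r₂) = 2019 m/s; transfer-apoapsis v_a = √[μ(2/r₂ − 1/a_t)] = 1388 m/s.
Δv₂ = v_c2 − v_a = 631.0 m/s.
Total Δv = Δv₁ + Δv₂ = 1487 m/s.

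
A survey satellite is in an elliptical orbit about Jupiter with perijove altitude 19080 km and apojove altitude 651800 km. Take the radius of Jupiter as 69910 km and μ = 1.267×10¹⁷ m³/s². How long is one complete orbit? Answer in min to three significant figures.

T ≈ 2400 min

r_p = 69910 + 19080 = 88990 km = 8.8990×10⁷ m.
r_a = 69910 + 651800 = 721710 km = 7.2171×10⁸ m.
Semi-major axis a = (r_p + r_a)/2 = (88990 + 7.2171×10⁵)/2 = 4.0535×10⁵ km = 4.054×10⁸ m.
By Kepler's third law T = 2π√(a³/μ) = 2π × 2.293×10⁴ = 1.441×10⁵ s.
= 2401 min.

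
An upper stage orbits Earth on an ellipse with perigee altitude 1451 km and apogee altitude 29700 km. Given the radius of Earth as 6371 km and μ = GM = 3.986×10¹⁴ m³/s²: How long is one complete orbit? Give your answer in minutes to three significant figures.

r_p = 6371 + 1451 = 7822.0 km = 7.8220×10⁶ m.
r_a = 6371 + 29700 = 36071 km = 3.6071×10⁷ m.
Semi-major axis a = (r_p + r_a)/2 = (7822.0 + 36071)/2 = 21946 km = 2.195×10⁷ m.
By Kepler's third law T = 2π√(a³/μ) = 2π × 5.150×10³ = 3.236×10⁴ s.
= 539.3 minutes.

T ≈ 539 minutes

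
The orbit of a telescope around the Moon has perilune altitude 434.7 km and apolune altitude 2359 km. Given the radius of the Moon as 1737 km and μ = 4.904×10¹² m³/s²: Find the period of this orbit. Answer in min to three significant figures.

T ≈ 262 min

r_p = 1737 + 434.7 = 2171.7 km = 2.1717×10⁶ m.
r_a = 1737 + 2359 = 4096.0 km = 4.0960×10⁶ m.
Semi-major axis a = (r_p + r_a)/2 = (2171.7 + 4096.0)/2 = 3133.8 km = 3.134×10⁶ m.
By Kepler's third law T = 2π√(a³/μ) = 2π × 2.505×10³ = 1.574×10⁴ s.
= 262.3 min.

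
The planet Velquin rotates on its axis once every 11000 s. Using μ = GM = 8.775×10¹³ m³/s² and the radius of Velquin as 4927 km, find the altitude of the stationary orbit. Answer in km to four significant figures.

h_sync ≈ 1528 km

A synchronous orbit has period T, so by Kepler's third law a = (μT²/4π²)^(1/3).
μT²/4π² = 8.775×10¹³ × (1.100×10⁴)² / 39.48 = 2.690×10²⁰ m³.
a = 6.455×10⁶ m = 6454.9 km.
Altitude h = a − R = 6454.9 − 4927 = 1527.9 km.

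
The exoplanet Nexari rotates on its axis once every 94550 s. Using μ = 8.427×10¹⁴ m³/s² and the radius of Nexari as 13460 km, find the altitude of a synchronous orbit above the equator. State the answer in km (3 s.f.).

A synchronous orbit has period T, so by Kepler's third law a = (μT²/4π²)^(1/3).
μT²/4π² = 8.427×10¹⁴ × (9.455×10⁴)² / 39.48 = 1.908×10²³ m³.
a = 5.757×10⁷ m = 57572 km.
Altitude h = a − R = 57572 − 13460 = 44112 km.

h_sync ≈ 44100 km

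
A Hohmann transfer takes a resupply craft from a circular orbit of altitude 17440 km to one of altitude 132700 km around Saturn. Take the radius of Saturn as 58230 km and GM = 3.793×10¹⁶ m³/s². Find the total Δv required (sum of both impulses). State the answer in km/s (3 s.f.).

Δv_total ≈ 7.88 km/s

r₁ = 58230 + 17440 = 75670 km = 7.5670×10⁷ m.
r₂ = 58230 + 132700 = 190930 km = 1.9093×10⁸ m.
Transfer ellipse a_t = (r₁ + r₂)/2 = 1.333×10⁸ m.
At r₁: circular v_c1 = √(μ/r₁) = 22390 m/s; transfer-perikrone v_p = √[μ(2/r₁ − 1/a_t)] = 26790 m/s.
Δv₁ = v_p − v_c1 = 4406 m/s.
At r₂: circular v_c2 = √(μ/r₂) = 14090 m/s; transfer-apokrone v_a = √[μ(2/r₂ − 1/a_t)] = 10620 m/s.
Δv₂ = v_c2 − v_a = 3475 m/s.
Total Δv = Δv₁ + Δv₂ = 7881 m/s = 7.881 km/s.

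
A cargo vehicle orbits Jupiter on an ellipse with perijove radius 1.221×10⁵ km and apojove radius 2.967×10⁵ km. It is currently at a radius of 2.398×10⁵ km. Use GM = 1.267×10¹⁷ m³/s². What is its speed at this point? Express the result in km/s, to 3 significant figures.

Semi-major axis a = (r_p + r_a)/2 = 2.0940×10⁵ km = 2.094×10⁸ m.
Vis-viva: v² = μ(2/r − 1/a) = 1.267×10¹⁷ × (8.340×10⁻⁹ − 4.776×10⁻⁹) = 4.517×10⁸ m²/s².
v = 21250 m/s = 21.25 km/s.

v ≈ 21.3 km/s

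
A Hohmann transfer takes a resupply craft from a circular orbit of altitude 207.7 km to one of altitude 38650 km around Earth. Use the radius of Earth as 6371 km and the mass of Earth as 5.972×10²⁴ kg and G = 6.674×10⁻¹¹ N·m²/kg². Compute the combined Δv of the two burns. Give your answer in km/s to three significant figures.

μ = GM = 6.674×10⁻¹¹ × 5.972×10²⁴ = 3.986×10¹⁴ m³/s².
r₁ = 6371 + 207.7 = 6578.7 km = 6.5787×10⁶ m.
r₂ = 6371 + 38650 = 45021 km = 4.5021×10⁷ m.
Transfer ellipse a_t = (r₁ + r₂)/2 = 2.580×10⁷ m.
At r₁: circular v_c1 = √(μ/r₁) = 7784 m/s; transfer-perigee v_p = √[μ(2/r₁ − 1/a_t)] = 10280 m/s.
Δv₁ = v_p − v_c1 = 2498 m/s.
At r₂: circular v_c2 = √(μ/r₂) = 2975 m/s; transfer-apogee v_a = √[μ(2/r₂ − 1/a_t)] = 1502 m/s.
Δv₂ = v_c2 − v_a = 1473 m/s.
Total Δv = Δv₁ + Δv₂ = 3971 m/s = 3.971 km/s.

Δv_total ≈ 3.97 km/s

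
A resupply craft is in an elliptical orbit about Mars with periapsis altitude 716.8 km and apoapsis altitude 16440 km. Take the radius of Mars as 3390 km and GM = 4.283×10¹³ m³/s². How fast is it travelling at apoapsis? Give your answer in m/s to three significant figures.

v ≈ 861 m/s

r_p = 3390 + 716.8 = 4106.8 km = 4.1068×10⁶ m.
r_a = 3390 + 16440 = 19830 km = 1.9830×10⁷ m.
Semi-major axis a = (r_p + r_a)/2 = 11968 km = 1.197×10⁷ m.
Vis-viva: v² = μ(2/r − 1/a) = 4.283×10¹³ × (1.009×10⁻⁷ − 8.355×10⁻⁸) = 7.411×10⁵ m²/s².
v = 860.9 m/s.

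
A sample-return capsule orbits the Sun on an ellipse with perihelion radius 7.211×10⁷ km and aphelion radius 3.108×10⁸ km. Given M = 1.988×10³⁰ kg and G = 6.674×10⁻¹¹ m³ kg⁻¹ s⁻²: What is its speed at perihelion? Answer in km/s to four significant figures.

μ = GM = 6.674×10⁻¹¹ × 1.988×10³⁰ = 1.327×10²⁰ m³/s².
Semi-major axis a = (r_p + r_a)/2 = 1.9146×10⁸ km = 1.915×10¹¹ m.
Vis-viva: v² = μ(2/r − 1/a) = 1.327×10²⁰ × (2.774×10⁻¹¹ − 5.223×10⁻¹²) = 2.987×10⁹ m²/s².
v = 54650 m/s = 54.65 km/s.

v ≈ 54.65 km/s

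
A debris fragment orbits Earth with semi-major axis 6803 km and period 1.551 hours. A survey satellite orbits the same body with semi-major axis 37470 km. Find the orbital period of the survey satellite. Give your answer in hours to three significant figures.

Kepler's third law: T² ∝ a³, so T₂ = T₁ (a₂/a₁)^(3/2).
a₂/a₁ = 5.508, (a₂/a₁)^(3/2) = 12.93.
T₂ = 1.551 × 12.93 = 20.05 hours.

T₂ ≈ 20.0 hours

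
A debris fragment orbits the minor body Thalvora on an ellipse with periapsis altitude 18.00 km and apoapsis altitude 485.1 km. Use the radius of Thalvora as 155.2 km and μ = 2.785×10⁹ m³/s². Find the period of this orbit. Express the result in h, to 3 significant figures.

T ≈ 8.58 h

r_p = 155.2 + 18.00 = 173.20 km = 1.7320×10⁵ m.
r_a = 155.2 + 485.1 = 640.30 km = 6.4030×10⁵ m.
Semi-major axis a = (r_p + r_a)/2 = (173.20 + 640.30)/2 = 406.75 km = 4.068×10⁵ m.
By Kepler's third law T = 2π√(a³/μ) = 2π × 4.916×10³ = 3.089×10⁴ s.
= 8.579 h.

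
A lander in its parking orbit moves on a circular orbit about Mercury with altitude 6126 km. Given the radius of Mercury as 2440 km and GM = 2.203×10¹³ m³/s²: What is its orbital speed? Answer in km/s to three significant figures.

v ≈ 1.60 km/s

r = 2440 + 6126 = 8566.0 km = 8.5660×10⁶ m.
For a circular orbit v = √(μ/r) = √(2.203×10¹³ / 8.566×10⁶) = √(2.572×10⁶) = 1604 m/s.
That is 1.604 km/s.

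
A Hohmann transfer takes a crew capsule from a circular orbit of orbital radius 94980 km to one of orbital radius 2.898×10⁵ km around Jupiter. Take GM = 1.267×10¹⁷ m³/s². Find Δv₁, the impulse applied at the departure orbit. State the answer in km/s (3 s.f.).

r₁ = 94980 km = 9.498×10⁷ m.
r₂ = 2.898×10⁵ km = 2.898×10⁸ m.
Transfer ellipse a_t = (r₁ + r₂)/2 = 1.924×10⁸ m.
At r₁: circular v_c1 = √(μ/r₁) = 36520 m/s; transfer-perijove v_p = √[μ(2/r₁ − 1/a_t)] = 44830 m/s.
Δv₁ = v_p − v_c1 = 8303 m/s.
= 8.303 km/s.

Δv ≈ 8.30 km/s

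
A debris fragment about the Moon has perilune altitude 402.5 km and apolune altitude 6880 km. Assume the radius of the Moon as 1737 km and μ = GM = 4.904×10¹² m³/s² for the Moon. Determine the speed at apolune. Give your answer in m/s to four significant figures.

v ≈ 475.8 m/s

r_p = 1737 + 402.5 = 2139.5 km = 2.1395×10⁶ m.
r_a = 1737 + 6880 = 8617.0 km = 8.6170×10⁶ m.
Semi-major axis a = (r_p + r_a)/2 = 5378.2 km = 5.378×10⁶ m.
Vis-viva: v² = μ(2/r − 1/a) = 4.904×10¹² × (2.321×10⁻⁷ − 1.859×10⁻⁷) = 2.264×10⁵ m²/s².
v = 475.8 m/s.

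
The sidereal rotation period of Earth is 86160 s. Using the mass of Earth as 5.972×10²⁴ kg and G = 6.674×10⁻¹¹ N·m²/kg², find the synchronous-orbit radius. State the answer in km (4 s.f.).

μ = GM = 6.674×10⁻¹¹ × 5.972×10²⁴ = 3.986×10¹⁴ m³/s².
A synchronous orbit has period T, so by Kepler's third law a = (μT²/4π²)^(1/3).
μT²/4π² = 3.986×10¹⁴ × (8.616×10⁴)² / 39.48 = 7.495×10²² m³.
a = 4.216×10⁷ m = 42162 km.

r_sync ≈ 42160 km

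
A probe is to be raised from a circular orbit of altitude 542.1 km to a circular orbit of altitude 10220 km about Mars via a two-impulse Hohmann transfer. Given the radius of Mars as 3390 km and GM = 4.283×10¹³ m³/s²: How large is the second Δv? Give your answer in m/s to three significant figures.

Δv ≈ 586 m/s

r₁ = 3390 + 542.1 = 3932.1 km = 3.9321×10⁶ m.
r₂ = 3390 + 10220 = 13610 km = 1.3610×10⁷ m.
Transfer ellipse a_t = (r₁ + r₂)/2 = 8.771×10⁶ m.
At r₁: circular v_c1 = √(μ/r₁) = 3300 m/s; transfer-periapsis v_p = √[μ(2/r₁ − 1/a_t)] = 4111 m/s.
At r₂: circular v_c2 = √(μ/r₂) = 1774 m/s; transfer-apoapsis v_a = √[μ(2/r₂ − 1/a_t)] = 1188 m/s.
Δv₂ = v_c2 − v_a = 586.2 m/s.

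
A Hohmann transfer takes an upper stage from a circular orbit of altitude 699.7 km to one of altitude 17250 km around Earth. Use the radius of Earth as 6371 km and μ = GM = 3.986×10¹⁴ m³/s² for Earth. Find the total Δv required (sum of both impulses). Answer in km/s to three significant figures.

r₁ = 6371 + 699.7 = 7070.7 km = 7.0707×10⁶ m.
r₂ = 6371 + 17250 = 23621 km = 2.3621×10⁷ m.
Transfer ellipse a_t = (r₁ + r₂)/2 = 1.535×10⁷ m.
At r₁: circular v_c1 = √(μ/r₁) = 7508 m/s; transfer-perigee v_p = √[μ(2/r₁ − 1/a_t)] = 9315 m/s.
Δv₁ = v_p − v_c1 = 1807 m/s.
At r₂: circular v_c2 = √(μ/r₂) = 4108 m/s; transfer-apogee v_a = √[μ(2/r₂ − 1/a_t)] = 2788 m/s.
Δv₂ = v_c2 − v_a = 1319 m/s.
Total Δv = Δv₁ + Δv₂ = 3126 m/s = 3.126 km/s.

Δv_total ≈ 3.13 km/s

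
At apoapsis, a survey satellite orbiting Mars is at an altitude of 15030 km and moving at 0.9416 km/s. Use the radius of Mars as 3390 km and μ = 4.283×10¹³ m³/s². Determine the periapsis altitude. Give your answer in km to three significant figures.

periapsis altitude ≈ 949 km

r_a = 3390 + 15030 = 18420 km = 1.842×10⁷ m.
Specific energy ε = v²/2 − μ/r = -1.882×10⁶ J/kg, so a = −μ/(2ε) = 1.138×10⁷ m.
The apsides satisfy r_p + r_a = 2a, so the periapsis radius is 2a − r_a = 4.339×10⁶ m = 4339.1 km.
Periapsis altitude = 4339.1 − 3390 = 949.10 km.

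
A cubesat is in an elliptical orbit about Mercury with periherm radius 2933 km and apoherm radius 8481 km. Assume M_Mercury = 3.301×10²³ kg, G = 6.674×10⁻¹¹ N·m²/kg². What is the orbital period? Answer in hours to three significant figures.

μ = GM = 6.674×10⁻¹¹ × 3.301×10²³ = 2.203×10¹³ m³/s².
Semi-major axis a = (r_p + r_a)/2 = (2933.0 + 8481.0)/2 = 5707.0 km = 5.707×10⁶ m.
By Kepler's third law T = 2π√(a³/μ) = 2π × 2.905×10³ = 1.825×10⁴ s.
= 5.070 hours.

T ≈ 5.07 hours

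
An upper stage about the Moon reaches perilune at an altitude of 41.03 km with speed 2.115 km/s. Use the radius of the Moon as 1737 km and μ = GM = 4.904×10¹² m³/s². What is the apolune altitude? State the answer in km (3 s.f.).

r_p = 1737 + 41.03 = 1778.0 km = 1.778×10⁶ m.
Specific energy ε = v²/2 − μ/r = -5.215×10⁵ J/kg, so a = −μ/(2ε) = 4.702×10⁶ m.
The apsides satisfy r_p + r_a = 2a, so the apolune radius is 2a − r_p = 7.626×10⁶ m = 7625.7 km.
Apolune altitude = 7625.7 − 1737 = 5888.7 km.

apolune altitude ≈ 5890 km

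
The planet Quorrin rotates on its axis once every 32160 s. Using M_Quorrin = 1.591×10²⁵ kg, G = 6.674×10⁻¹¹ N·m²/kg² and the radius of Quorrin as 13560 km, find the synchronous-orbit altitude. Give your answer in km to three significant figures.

μ = GM = 6.674×10⁻¹¹ × 1.591×10²⁵ = 1.062×10¹⁵ m³/s².
A synchronous orbit has period T, so by Kepler's third law a = (μT²/4π²)^(1/3).
μT²/4π² = 1.062×10¹⁵ × (3.216×10⁴)² / 39.48 = 2.782×10²² m³.
a = 3.030×10⁷ m = 30300 km.
Altitude h = a − R = 30300 − 13560 = 16740 km.

h_sync ≈ 16700 km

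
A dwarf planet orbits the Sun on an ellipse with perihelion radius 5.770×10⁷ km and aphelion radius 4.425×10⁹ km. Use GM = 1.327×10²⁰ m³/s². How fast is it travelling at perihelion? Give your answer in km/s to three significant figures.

Semi-major axis a = (r_p + r_a)/2 = 2.2414×10⁹ km = 2.241×10¹² m.
Vis-viva: v² = μ(2/r − 1/a) = 1.327×10²⁰ × (3.466×10⁻¹¹ − 4.462×10⁻¹³) = 4.540×10⁹ m²/s².
v = 67380 m/s = 67.38 km/s.

v ≈ 67.4 km/s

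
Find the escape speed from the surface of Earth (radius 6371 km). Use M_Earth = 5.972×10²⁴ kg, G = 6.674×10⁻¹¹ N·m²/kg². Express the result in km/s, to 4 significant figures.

v_esc ≈ 11.19 km/s

μ = GM = 6.674×10⁻¹¹ × 5.972×10²⁴ = 3.986×10¹⁴ m³/s².
r = R = 6.371×10⁶ m.
Escape speed v_esc = √(2μ/r) = √(2 × 3.986×10¹⁴ / 6.371×10⁶) = √(1.251×10⁸) = 11190 m/s.
= 11.19 km/s.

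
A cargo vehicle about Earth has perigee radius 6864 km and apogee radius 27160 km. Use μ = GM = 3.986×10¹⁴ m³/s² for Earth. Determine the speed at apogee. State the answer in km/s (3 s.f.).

Semi-major axis a = (r_p + r_a)/2 = 17012 km = 1.701×10⁷ m.
Vis-viva: v² = μ(2/r − 1/a) = 3.986×10¹⁴ × (7.364×10⁻⁸ − 5.878×10⁻⁸) = 5.921×10⁶ m²/s².
v = 2433 m/s = 2.433 km/s.

v ≈ 2.43 km/s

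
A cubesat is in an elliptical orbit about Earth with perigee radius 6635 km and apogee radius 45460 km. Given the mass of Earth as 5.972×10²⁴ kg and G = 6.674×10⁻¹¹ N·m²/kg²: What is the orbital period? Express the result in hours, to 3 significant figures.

μ = GM = 6.674×10⁻¹¹ × 5.972×10²⁴ = 3.986×10¹⁴ m³/s².
Semi-major axis a = (r_p + r_a)/2 = (6635.0 + 45460)/2 = 26048 km = 2.605×10⁷ m.
By Kepler's third law T = 2π√(a³/μ) = 2π × 6.659×10³ = 4.184×10⁴ s.
= 11.62 hours.

T ≈ 11.6 hours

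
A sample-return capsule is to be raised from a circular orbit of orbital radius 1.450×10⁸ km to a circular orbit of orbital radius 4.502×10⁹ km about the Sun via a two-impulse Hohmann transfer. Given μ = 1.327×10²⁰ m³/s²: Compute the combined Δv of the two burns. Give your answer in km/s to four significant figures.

Δv_total ≈ 15.93 km/s

r₁ = 1.450×10⁸ km = 1.450×10¹¹ m.
r₂ = 4.502×10⁹ km = 4.502×10¹² m.
Transfer ellipse a_t = (r₁ + r₂)/2 = 2.324×10¹² m.
At r₁: circular v_c1 = √(μ/r₁) = 30250 m/s; transfer-perihelion v_p = √[μ(2/r₁ − 1/a_t)] = 42110 m/s.
Δv₁ = v_p − v_c1 = 11860 m/s.
At r₂: circular v_c2 = √(μ/r₂) = 5429 m/s; transfer-aphelion v_a = √[μ(2/r₂ − 1/a_t)] = 1356 m/s.
Δv₂ = v_c2 − v_a = 4073 m/s.
Total Δv = Δv₁ + Δv₂ = 15930 m/s = 15.93 km/s.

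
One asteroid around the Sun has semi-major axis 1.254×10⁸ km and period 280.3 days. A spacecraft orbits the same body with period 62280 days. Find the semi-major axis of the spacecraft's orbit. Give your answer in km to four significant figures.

a₂ ≈ 4.600×10⁹ km

Kepler's third law: a³ ∝ T², so a₂ = a₁ (T₂/T₁)^(2/3).
T₂/T₁ = 222.2, (T₂/T₁)^(2/3) = 36.68.
a₂ = 1.254×10⁸ × 36.68 = 4.600×10⁹ km.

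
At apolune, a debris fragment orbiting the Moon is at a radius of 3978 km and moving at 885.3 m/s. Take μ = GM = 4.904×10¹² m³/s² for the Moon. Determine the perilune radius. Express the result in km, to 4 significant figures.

perilune radius ≈ 1854 km

r_a = 3.978×10⁶ m.
Specific energy ε = v²/2 − μ/r = -8.409×10⁵ J/kg, so a = −μ/(2ε) = 2.916×10⁶ m.
The apsides satisfy r_p + r_a = 2a, so the perilune radius is 2a − r_a = 1.854×10⁶ m = 1853.8 km.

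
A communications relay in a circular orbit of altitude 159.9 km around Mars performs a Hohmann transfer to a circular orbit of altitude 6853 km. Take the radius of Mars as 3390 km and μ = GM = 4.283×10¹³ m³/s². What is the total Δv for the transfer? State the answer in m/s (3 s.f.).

Δv_total ≈ 1340 m/s

r₁ = 3390 + 159.9 = 3549.9 km = 3.5499×10⁶ m.
r₂ = 3390 + 6853 = 10243 km = 1.0243×10⁷ m.
Transfer ellipse a_t = (r₁ + r₂)/2 = 6.896×10⁶ m.
At r₁: circular v_c1 = √(μ/r₁) = 3473 m/s; transfer-periapsis v_p = √[μ(2/r₁ − 1/a_t)] = 4233 m/s.
Δv₁ = v_p − v_c1 = 759.7 m/s.
At r₂: circular v_c2 = √(μ/r₂) = 2045 m/s; transfer-apoapsis v_a = √[μ(2/r₂ − 1/a_t)] = 1467 m/s.
Δv₂ = v_c2 − v_a = 577.8 m/s.
Total Δv = Δv₁ + Δv₂ = 1337 m/s.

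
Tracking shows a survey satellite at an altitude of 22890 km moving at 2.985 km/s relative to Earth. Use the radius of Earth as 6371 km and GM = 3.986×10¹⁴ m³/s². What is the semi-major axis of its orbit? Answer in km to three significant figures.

r = 6371 + 22890 = 29261 km = 2.926×10⁷ m.
Specific orbital energy ε = v²/2 − μ/r = (2985)²/2 − 3.986×10¹⁴/2.926×10⁷ = -9.167×10⁶ J/kg.
Since ε = −μ/(2a), a = −μ/(2ε) = 2.174×10⁷ m = 21741 km.

a ≈ 21700 km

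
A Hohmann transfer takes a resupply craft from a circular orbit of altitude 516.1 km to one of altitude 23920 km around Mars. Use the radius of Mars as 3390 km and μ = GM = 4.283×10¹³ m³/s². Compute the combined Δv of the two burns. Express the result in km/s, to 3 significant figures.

r₁ = 3390 + 516.1 = 3906.1 km = 3.9061×10⁶ m.
r₂ = 3390 + 23920 = 27310 km = 2.7310×10⁷ m.
Transfer ellipse a_t = (r₁ + r₂)/2 = 1.561×10⁷ m.
At r₁: circular v_c1 = √(μ/r₁) = 3311 m/s; transfer-periapsis v_p = √[μ(2/r₁ − 1/a_t)] = 4380 m/s.
Δv₁ = v_p − v_c1 = 1069 m/s.
At r₂: circular v_c2 = √(μ/r₂) = 1252 m/s; transfer-apoapsis v_a = √[μ(2/r₂ − 1/a_t)] = 626.5 m/s.
Δv₂ = v_c2 − v_a = 625.8 m/s.
Total Δv = Δv₁ + Δv₂ = 1695 m/s = 1.695 km/s.

Δv_total ≈ 1.69 km/s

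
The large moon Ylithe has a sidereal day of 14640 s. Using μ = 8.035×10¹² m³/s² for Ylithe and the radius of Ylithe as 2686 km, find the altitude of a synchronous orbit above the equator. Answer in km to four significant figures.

h_sync ≈ 834.2 km

A synchronous orbit has period T, so by Kepler's third law a = (μT²/4π²)^(1/3).
μT²/4π² = 8.035×10¹² × (1.464×10⁴)² / 39.48 = 4.362×10¹⁹ m³.
a = 3.520×10⁶ m = 3520.2 km.
Altitude h = a − R = 3520.2 − 2686 = 834.22 km.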